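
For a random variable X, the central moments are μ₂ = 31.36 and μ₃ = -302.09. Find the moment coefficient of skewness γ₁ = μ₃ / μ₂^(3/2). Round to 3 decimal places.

-1.720

σ = √μ₂ = √31.36 = 5.60000
σ³ = μ₂^(3/2) = 175.61600
γ₁ = μ₃/σ³ = -302.09 / 175.61600 ≈ -1.720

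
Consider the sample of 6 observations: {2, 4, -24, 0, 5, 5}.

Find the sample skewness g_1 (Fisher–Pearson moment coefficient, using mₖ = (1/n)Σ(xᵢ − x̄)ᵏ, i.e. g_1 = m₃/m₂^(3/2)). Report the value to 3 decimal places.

x̄ = (2 + 4 - 24 + 0 + 5 + 5) / 6 = -1.3333
deviations (xᵢ − x̄): 3.3333, 5.3333, -22.6667, 1.3333, 6.3333, 6.3333
Σ(xᵢ − x̄)² = 635.3333 ⇒ m₂ = 635.3333/6 = 105.88889
Σ(xᵢ − x̄)³ = -10946.4444 ⇒ m₃ = -10946.4444/6 = -1824.40741
m₂^(3/2) = 105.88889^(1.5) = 1089.62131
g_1 = m₃ / m₂^(3/2) = -1824.40741 / 1089.62131 ≈ -1.674

-1.674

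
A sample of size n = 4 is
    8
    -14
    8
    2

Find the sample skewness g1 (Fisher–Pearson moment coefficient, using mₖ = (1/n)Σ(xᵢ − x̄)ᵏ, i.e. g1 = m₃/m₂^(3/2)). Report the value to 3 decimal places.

x̄ = (8 - 14 + 8 + 2) / 4 = 1.0000
deviations (xᵢ − x̄): 7.0000, -15.0000, 7.0000, 1.0000
Σ(xᵢ − x̄)² = 324.0000 ⇒ m₂ = 324.0000/4 = 81.00000
Σ(xᵢ − x̄)³ = -2688.0000 ⇒ m₃ = -2688.0000/4 = -672.00000
m₂^(3/2) = 81.00000^(1.5) = 729.00000
g1 = m₃ / m₂^(3/2) = -672.00000 / 729.00000 ≈ -0.922

-0.922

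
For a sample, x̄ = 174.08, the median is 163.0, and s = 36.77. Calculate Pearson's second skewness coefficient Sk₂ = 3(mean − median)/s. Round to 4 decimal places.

0.9040

Sk₂ = 3(174.08 − 163.0) / 36.77 = 3 × 11.0800 / 36.77
    = 33.2400 / 36.77 ≈ 0.9040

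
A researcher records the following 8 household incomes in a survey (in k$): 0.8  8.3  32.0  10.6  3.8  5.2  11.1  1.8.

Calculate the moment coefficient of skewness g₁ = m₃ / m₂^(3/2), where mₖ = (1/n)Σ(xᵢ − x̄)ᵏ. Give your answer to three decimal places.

1.637

x̄ = (0.8 + 8.3 + 32.0 + 10.6 + 3.8 + 5.2 + 11.1 + 1.8) / 8 = 9.2000
deviations (xᵢ − x̄): -8.4000, -0.9000, 22.8000, 1.4000, -5.4000, -4.0000, 1.9000, -7.4000
Σ(xᵢ − x̄)² = 696.7000 ⇒ m₂ = 696.7000/8 = 87.08750
Σ(xᵢ − x̄)³ = 10641.8340 ⇒ m₃ = 10641.8340/8 = 1330.22925
m₂^(3/2) = 87.08750^(1.5) = 812.70650
g₁ = m₃ / m₂^(3/2) = 1330.22925 / 812.70650 ≈ 1.637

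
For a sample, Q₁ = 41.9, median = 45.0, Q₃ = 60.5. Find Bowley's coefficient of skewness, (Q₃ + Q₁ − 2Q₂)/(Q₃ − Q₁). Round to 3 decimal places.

0.667

numerator: Q₃ + Q₁ − 2Q₂ = 60.5 + 41.9 − 2×45.0 = 12.4000
denominator: Q₃ − Q₁ = 60.5 − 41.9 = 18.6000
Bowley skewness = 12.4000 / 18.6000 ≈ 0.667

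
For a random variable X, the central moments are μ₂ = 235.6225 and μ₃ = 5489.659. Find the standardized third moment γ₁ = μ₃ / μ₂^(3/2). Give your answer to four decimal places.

σ = √μ₂ = √235.6225 = 15.35000
σ³ = μ₂^(3/2) = 3616.80538
γ₁ = μ₃/σ³ = 5489.659 / 3616.80538 ≈ 1.5178

1.5178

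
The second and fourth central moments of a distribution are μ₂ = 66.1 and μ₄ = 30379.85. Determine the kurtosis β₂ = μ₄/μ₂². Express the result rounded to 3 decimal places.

6.953

μ₂² = 66.1² = 4369.21000
μ₄/μ₂² = 30379.85 / 4369.21000 = 6.95317
β₂ ≈ 6.953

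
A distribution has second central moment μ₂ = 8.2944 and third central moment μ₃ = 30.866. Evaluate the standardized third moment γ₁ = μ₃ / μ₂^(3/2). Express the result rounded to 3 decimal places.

1.292

σ = √μ₂ = √8.2944 = 2.88000
σ³ = μ₂^(3/2) = 23.88787
γ₁ = μ₃/σ³ = 30.866 / 23.88787 ≈ 1.292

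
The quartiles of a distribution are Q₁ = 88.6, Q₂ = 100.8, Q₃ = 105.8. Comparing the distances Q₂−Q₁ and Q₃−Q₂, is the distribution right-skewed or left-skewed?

Q₂ − Q₁ = 12.2;  Q₃ − Q₂ = 5.0
Q₂ − Q₁ > Q₃ − Q₂ ⇒ the lower half is more spread out ⇒ left-skewed.

left-skewed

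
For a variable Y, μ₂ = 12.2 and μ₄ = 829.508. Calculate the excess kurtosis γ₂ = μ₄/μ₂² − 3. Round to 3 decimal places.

2.573

μ₂² = 12.2² = 148.84000
μ₄/μ₂² = 829.508 / 148.84000 = 5.57315
γ₂ = 5.57315 − 3 ≈ 2.573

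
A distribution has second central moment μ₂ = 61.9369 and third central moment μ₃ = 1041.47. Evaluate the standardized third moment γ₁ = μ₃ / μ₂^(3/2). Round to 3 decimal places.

2.137

σ = √μ₂ = √61.9369 = 7.87000
σ³ = μ₂^(3/2) = 487.44340
γ₁ = μ₃/σ³ = 1041.47 / 487.44340 ≈ 2.137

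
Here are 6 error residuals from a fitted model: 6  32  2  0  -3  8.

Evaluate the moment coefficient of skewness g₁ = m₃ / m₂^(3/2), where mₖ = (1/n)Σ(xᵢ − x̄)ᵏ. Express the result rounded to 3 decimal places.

1.404

x̄ = (6 + 32 + 2 + 0 - 3 + 8) / 6 = 7.5000
deviations (xᵢ − x̄): -1.5000, 24.5000, -5.5000, -7.5000, -10.5000, 0.5000
Σ(xᵢ − x̄)² = 799.5000 ⇒ m₂ = 799.5000/6 = 133.25000
Σ(xᵢ − x̄)³ = 12957.0000 ⇒ m₃ = 12957.0000/6 = 2159.50000
m₂^(3/2) = 133.25000^(1.5) = 1538.15757
g₁ = m₃ / m₂^(3/2) = 2159.50000 / 1538.15757 ≈ 1.404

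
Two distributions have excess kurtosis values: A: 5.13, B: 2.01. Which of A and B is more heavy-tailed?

A

Higher excess kurtosis ⇒ heavier tails relative to the normal distribution.
5.13 vs 2.01: the larger is 5.13, so A has heavier tails.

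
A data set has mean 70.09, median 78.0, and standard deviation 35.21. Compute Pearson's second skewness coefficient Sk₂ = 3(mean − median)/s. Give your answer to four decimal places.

-0.6740

Sk₂ = 3(70.09 − 78.0) / 35.21 = 3 × -7.9100 / 35.21
    = -23.7300 / 35.21 ≈ -0.6740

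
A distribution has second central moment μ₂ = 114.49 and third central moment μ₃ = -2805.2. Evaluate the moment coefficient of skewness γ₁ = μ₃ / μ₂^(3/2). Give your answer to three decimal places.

σ = √μ₂ = √114.49 = 10.70000
σ³ = μ₂^(3/2) = 1225.04300
γ₁ = μ₃/σ³ = -2805.2 / 1225.04300 ≈ -2.290

-2.290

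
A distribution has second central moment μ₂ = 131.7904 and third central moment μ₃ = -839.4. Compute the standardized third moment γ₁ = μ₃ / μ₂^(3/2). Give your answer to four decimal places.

-0.5548

σ = √μ₂ = √131.7904 = 11.48000
σ³ = μ₂^(3/2) = 1512.95379
γ₁ = μ₃/σ³ = -839.4 / 1512.95379 ≈ -0.5548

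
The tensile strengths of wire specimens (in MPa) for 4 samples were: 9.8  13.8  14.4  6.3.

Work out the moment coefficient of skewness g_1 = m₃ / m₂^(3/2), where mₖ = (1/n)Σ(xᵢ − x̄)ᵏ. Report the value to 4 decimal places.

x̄ = (9.8 + 13.8 + 14.4 + 6.3) / 4 = 11.0750
deviations (xᵢ − x̄): -1.2750, 2.7250, 3.3250, -4.7750
Σ(xᵢ − x̄)² = 42.9075 ⇒ m₂ = 42.9075/4 = 10.72688
Σ(xᵢ − x̄)³ = -53.9509 ⇒ m₃ = -53.9509/4 = -13.48772
m₂^(3/2) = 10.72688^(1.5) = 35.13256
g_1 = m₃ / m₂^(3/2) = -13.48772 / 35.13256 ≈ -0.3839

-0.3839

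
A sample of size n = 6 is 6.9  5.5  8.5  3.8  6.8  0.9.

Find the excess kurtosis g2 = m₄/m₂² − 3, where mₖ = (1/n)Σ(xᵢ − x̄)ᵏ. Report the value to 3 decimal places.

-0.685

x̄ = 5.4000
Σ(xᵢ − x̄)² = 36.6400 ⇒ m₂ = 6.10667
Σ(xᵢ − x̄)⁴ = 517.8724 ⇒ m₄ = 86.31207
m₂² = 37.29138
g2 = m₄/m₂² − 3 = 2.31453 − 3 ≈ -0.685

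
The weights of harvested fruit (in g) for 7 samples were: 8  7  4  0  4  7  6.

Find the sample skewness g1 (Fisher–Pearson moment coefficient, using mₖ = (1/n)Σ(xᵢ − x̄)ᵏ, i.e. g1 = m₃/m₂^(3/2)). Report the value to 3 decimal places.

x̄ = (8 + 7 + 4 + 0 + 4 + 7 + 6) / 7 = 5.1429
deviations (xᵢ − x̄): 2.8571, 1.8571, -1.1429, -5.1429, -1.1429, 1.8571, 0.8571
Σ(xᵢ − x̄)² = 44.8571 ⇒ m₂ = 44.8571/7 = 6.40816
Σ(xᵢ − x̄)³ = -102.2449 ⇒ m₃ = -102.2449/7 = -14.60641
m₂^(3/2) = 6.40816^(1.5) = 16.22185
g1 = m₃ / m₂^(3/2) = -14.60641 / 16.22185 ≈ -0.900

-0.900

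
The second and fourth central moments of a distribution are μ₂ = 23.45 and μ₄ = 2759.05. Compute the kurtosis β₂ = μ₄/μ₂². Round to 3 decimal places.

μ₂² = 23.45² = 549.90250
μ₄/μ₂² = 2759.05 / 549.90250 = 5.01734
β₂ ≈ 5.017

5.017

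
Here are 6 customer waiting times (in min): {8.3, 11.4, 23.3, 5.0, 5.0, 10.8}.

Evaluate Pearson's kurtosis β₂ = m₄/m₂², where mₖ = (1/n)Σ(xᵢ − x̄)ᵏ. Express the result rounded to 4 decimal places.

x̄ = 10.6333
Σ(xᵢ − x̄)² = 229.9733 ⇒ m₂ = 38.32889
Σ(xᵢ − x̄)⁴ = 27786.5579 ⇒ m₄ = 4631.09299
m₂² = 1469.10372
β₂ = m₄/m₂² = 4631.09299 / 1469.10372 ≈ 3.1523

3.1523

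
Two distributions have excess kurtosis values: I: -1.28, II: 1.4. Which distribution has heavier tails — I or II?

Higher excess kurtosis ⇒ heavier tails relative to the normal distribution.
-1.28 vs 1.4: the larger is 1.4, so II has heavier tails. (II is leptokurtic — heavier-than-normal tails; the other is platykurtic.)

II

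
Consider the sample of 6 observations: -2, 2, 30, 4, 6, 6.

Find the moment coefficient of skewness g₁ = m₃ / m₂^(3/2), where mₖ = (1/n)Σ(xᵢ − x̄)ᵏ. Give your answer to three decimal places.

1.500

x̄ = (-2 + 2 + 30 + 4 + 6 + 6) / 6 = 7.6667
deviations (xᵢ − x̄): -9.6667, -5.6667, 22.3333, -3.6667, -1.6667, -1.6667
Σ(xᵢ − x̄)² = 643.3333 ⇒ m₂ = 643.3333/6 = 107.22222
Σ(xᵢ − x̄)³ = 9995.5556 ⇒ m₃ = 9995.5556/6 = 1665.92593
m₂^(3/2) = 107.22222^(1.5) = 1110.26642
g₁ = m₃ / m₂^(3/2) = 1665.92593 / 1110.26642 ≈ 1.500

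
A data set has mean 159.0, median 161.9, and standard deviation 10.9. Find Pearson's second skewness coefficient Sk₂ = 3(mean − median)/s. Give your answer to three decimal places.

Sk₂ = 3(159.0 − 161.9) / 10.9 = 3 × -2.9000 / 10.9
    = -8.7000 / 10.9 ≈ -0.798

-0.798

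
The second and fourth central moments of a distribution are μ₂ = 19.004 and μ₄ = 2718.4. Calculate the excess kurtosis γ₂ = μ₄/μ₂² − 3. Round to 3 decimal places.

4.527

μ₂² = 19.004² = 361.15202
μ₄/μ₂² = 2718.4 / 361.15202 = 7.52702
γ₂ = 7.52702 − 3 ≈ 4.527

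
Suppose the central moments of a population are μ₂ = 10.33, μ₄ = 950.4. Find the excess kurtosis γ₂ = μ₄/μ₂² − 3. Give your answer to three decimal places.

5.906

μ₂² = 10.33² = 106.70890
μ₄/μ₂² = 950.4 / 106.70890 = 8.90647
γ₂ = 8.90647 − 3 ≈ 5.906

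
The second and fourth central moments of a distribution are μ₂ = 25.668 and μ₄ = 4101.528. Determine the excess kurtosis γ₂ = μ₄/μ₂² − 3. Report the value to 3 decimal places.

3.225

μ₂² = 25.668² = 658.84622
μ₄/μ₂² = 4101.528 / 658.84622 = 6.22532
γ₂ = 6.22532 − 3 ≈ 3.225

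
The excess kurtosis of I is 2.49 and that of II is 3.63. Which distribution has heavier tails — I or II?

Higher excess kurtosis ⇒ heavier tails relative to the normal distribution.
2.49 vs 3.63: the larger is 3.63, so II has heavier tails.

II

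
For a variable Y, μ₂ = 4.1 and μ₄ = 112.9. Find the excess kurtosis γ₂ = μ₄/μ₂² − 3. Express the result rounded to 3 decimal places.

μ₂² = 4.1² = 16.81000
μ₄/μ₂² = 112.9 / 16.81000 = 6.71624
γ₂ = 6.71624 − 3 ≈ 3.716

3.716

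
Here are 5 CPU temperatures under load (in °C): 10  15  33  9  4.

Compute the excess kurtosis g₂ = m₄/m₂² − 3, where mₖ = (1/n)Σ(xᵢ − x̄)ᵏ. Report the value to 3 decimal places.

-0.295

x̄ = 14.2000
Σ(xᵢ − x̄)² = 502.8000 ⇒ m₂ = 100.56000
Σ(xᵢ − x̄)⁴ = 136786.8960 ⇒ m₄ = 27357.37920
m₂² = 10112.31360
g₂ = m₄/m₂² − 3 = 2.70535 − 3 ≈ -0.295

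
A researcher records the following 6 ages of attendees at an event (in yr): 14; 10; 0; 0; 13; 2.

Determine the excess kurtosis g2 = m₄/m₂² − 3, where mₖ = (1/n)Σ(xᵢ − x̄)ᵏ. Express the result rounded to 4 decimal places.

x̄ = 6.5000
Σ(xᵢ − x̄)² = 215.5000 ⇒ m₂ = 35.91667
Σ(xᵢ − x̄)⁴ = 9079.3750 ⇒ m₄ = 1513.22917
m₂² = 1290.00694
g2 = m₄/m₂² − 3 = 1.17304 − 3 ≈ -1.8270

-1.8270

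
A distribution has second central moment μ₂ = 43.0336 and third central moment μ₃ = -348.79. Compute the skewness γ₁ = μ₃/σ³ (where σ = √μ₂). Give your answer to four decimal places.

σ = √μ₂ = √43.0336 = 6.56000
σ³ = μ₂^(3/2) = 282.30042
γ₁ = μ₃/σ³ = -348.79 / 282.30042 ≈ -1.2355

-1.2355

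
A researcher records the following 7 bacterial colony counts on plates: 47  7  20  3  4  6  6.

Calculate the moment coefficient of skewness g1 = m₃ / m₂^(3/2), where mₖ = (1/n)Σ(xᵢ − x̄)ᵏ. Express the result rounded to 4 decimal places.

1.5954

x̄ = (47 + 7 + 20 + 3 + 4 + 6 + 6) / 7 = 13.2857
deviations (xᵢ − x̄): 33.7143, -6.2857, 6.7143, -10.2857, -9.2857, -7.2857, -7.2857
Σ(xᵢ − x̄)² = 1519.4286 ⇒ m₂ = 1519.4286/7 = 217.06122
Σ(xᵢ − x̄)³ = 35713.4694 ⇒ m₃ = 35713.4694/7 = 5101.92420
m₂^(3/2) = 217.06122^(1.5) = 3197.96255
g1 = m₃ / m₂^(3/2) = 5101.92420 / 3197.96255 ≈ 1.5954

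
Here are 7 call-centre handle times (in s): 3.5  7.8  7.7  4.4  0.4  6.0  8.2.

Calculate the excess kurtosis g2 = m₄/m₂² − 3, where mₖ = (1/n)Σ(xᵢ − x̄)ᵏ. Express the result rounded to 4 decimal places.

x̄ = 5.4286
Σ(xᵢ − x̄)² = 48.8543 ⇒ m₂ = 6.97918
Σ(xᵢ − x̄)⁴ = 771.7083 ⇒ m₄ = 110.24404
m₂² = 48.70900
g2 = m₄/m₂² − 3 = 2.26332 − 3 ≈ -0.7367

-0.7367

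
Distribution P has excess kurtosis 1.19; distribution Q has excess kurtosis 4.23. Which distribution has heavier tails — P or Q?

Higher excess kurtosis ⇒ heavier tails relative to the normal distribution.
1.19 vs 4.23: the larger is 4.23, so Q has heavier tails.

Q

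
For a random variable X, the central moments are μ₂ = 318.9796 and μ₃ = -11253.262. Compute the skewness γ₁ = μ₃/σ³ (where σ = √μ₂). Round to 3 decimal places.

σ = √μ₂ = √318.9796 = 17.86000
σ³ = μ₂^(3/2) = 5696.97566
γ₁ = μ₃/σ³ = -11253.262 / 5696.97566 ≈ -1.975

-1.975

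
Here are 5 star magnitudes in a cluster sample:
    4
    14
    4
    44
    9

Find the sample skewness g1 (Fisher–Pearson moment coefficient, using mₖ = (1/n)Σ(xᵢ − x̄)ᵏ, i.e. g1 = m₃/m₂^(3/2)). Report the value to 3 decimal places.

1.283

x̄ = (4 + 14 + 4 + 44 + 9) / 5 = 15.0000
deviations (xᵢ − x̄): -11.0000, -1.0000, -11.0000, 29.0000, -6.0000
Σ(xᵢ − x̄)² = 1120.0000 ⇒ m₂ = 1120.0000/5 = 224.00000
Σ(xᵢ − x̄)³ = 21510.0000 ⇒ m₃ = 21510.0000/5 = 4302.00000
m₂^(3/2) = 224.00000^(1.5) = 3352.52502
g1 = m₃ / m₂^(3/2) = 4302.00000 / 3352.52502 ≈ 1.283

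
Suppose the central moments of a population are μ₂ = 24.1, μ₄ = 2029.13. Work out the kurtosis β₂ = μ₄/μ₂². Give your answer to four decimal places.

3.4936

μ₂² = 24.1² = 580.81000
μ₄/μ₂² = 2029.13 / 580.81000 = 3.49362
β₂ ≈ 3.4936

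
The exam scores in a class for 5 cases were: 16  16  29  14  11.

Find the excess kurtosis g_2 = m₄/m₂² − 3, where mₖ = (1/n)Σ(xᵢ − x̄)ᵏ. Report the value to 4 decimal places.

-0.1193

x̄ = 17.2000
Σ(xᵢ − x̄)² = 190.8000 ⇒ m₂ = 38.16000
Σ(xᵢ − x̄)⁴ = 20974.4160 ⇒ m₄ = 4194.88320
m₂² = 1456.18560
g_2 = m₄/m₂² − 3 = 2.88073 − 3 ≈ -0.1193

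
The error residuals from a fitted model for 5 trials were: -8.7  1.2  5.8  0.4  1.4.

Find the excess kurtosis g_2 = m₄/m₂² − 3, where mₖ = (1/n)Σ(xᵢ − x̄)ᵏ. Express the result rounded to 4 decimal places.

x̄ = 0.0200
Σ(xᵢ − x̄)² = 112.8880 ⇒ m₂ = 22.57760
Σ(xᵢ − x̄)⁴ = 6903.5458 ⇒ m₄ = 1380.70917
m₂² = 509.74802
g_2 = m₄/m₂² − 3 = 2.70861 − 3 ≈ -0.2914

-0.2914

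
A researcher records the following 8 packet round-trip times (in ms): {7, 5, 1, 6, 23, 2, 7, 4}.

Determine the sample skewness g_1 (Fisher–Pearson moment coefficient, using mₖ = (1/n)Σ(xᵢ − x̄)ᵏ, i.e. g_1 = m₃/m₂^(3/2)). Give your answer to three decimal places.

1.806

x̄ = (7 + 5 + 1 + 6 + 23 + 2 + 7 + 4) / 8 = 6.8750
deviations (xᵢ − x̄): 0.1250, -1.8750, -5.8750, -0.8750, 16.1250, -4.8750, 0.1250, -2.8750
Σ(xᵢ − x̄)² = 330.8750 ⇒ m₂ = 330.8750/8 = 41.35938
Σ(xᵢ − x̄)³ = 3843.0938 ⇒ m₃ = 3843.0938/8 = 480.38672
m₂^(3/2) = 41.35938^(1.5) = 265.98733
g_1 = m₃ / m₂^(3/2) = 480.38672 / 265.98733 ≈ 1.806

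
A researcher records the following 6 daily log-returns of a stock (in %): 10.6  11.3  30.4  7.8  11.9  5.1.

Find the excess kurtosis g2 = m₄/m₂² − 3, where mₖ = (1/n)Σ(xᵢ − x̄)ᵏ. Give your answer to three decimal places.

x̄ = 12.8500
Σ(xᵢ − x̄)² = 401.9350 ⇒ m₂ = 66.98917
Σ(xᵢ − x̄)⁴ = 99155.6368 ⇒ m₄ = 16525.93947
m₂² = 4487.54845
g2 = m₄/m₂² − 3 = 3.68262 − 3 ≈ 0.683

0.683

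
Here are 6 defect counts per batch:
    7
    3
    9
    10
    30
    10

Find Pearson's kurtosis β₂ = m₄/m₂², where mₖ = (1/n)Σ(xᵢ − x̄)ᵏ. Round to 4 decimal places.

3.7128

x̄ = 11.5000
Σ(xᵢ − x̄)² = 445.5000 ⇒ m₂ = 74.25000
Σ(xᵢ − x̄)⁴ = 122814.3750 ⇒ m₄ = 20469.06250
m₂² = 5513.06250
β₂ = m₄/m₂² = 20469.06250 / 5513.06250 ≈ 3.7128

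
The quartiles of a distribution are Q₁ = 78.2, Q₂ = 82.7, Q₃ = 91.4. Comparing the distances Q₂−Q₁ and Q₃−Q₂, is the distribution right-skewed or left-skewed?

right-skewed

Q₂ − Q₁ = 4.5;  Q₃ − Q₂ = 8.7
Q₃ − Q₂ > Q₂ − Q₁ ⇒ the upper half is more spread out ⇒ right-skewed.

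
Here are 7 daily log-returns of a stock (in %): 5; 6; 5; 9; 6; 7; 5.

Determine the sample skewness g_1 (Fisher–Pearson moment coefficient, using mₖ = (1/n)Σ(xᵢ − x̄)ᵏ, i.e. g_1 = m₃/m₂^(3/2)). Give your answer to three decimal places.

1.117

x̄ = (5 + 6 + 5 + 9 + 6 + 7 + 5) / 7 = 6.1429
deviations (xᵢ − x̄): -1.1429, -0.1429, -1.1429, 2.8571, -0.1429, 0.8571, -1.1429
Σ(xᵢ − x̄)² = 12.8571 ⇒ m₂ = 12.8571/7 = 1.83673
Σ(xᵢ − x̄)³ = 19.4694 ⇒ m₃ = 19.4694/7 = 2.78134
m₂^(3/2) = 1.83673^(1.5) = 2.48926
g_1 = m₃ / m₂^(3/2) = 2.78134 / 2.48926 ≈ 1.117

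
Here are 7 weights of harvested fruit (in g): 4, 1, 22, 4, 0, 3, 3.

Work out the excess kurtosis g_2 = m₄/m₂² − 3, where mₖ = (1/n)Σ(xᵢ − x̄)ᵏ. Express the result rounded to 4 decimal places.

x̄ = 5.2857
Σ(xᵢ − x̄)² = 339.4286 ⇒ m₂ = 48.48980
Σ(xᵢ − x̄)⁴ = 79224.1050 ⇒ m₄ = 11317.72928
m₂² = 2351.26031
g_2 = m₄/m₂² − 3 = 4.81347 − 3 ≈ 1.8135

1.8135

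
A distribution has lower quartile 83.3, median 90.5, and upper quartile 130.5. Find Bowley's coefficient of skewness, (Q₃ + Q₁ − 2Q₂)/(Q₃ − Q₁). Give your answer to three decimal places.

numerator: Q₃ + Q₁ − 2Q₂ = 130.5 + 83.3 − 2×90.5 = 32.8000
denominator: Q₃ − Q₁ = 130.5 − 83.3 = 47.2000
Bowley skewness = 32.8000 / 47.2000 ≈ 0.695

0.695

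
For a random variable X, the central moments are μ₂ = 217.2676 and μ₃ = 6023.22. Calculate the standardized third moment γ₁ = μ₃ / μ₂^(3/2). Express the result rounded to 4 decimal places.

σ = √μ₂ = √217.2676 = 14.74000
σ³ = μ₂^(3/2) = 3202.52442
γ₁ = μ₃/σ³ = 6023.22 / 3202.52442 ≈ 1.8808

1.8808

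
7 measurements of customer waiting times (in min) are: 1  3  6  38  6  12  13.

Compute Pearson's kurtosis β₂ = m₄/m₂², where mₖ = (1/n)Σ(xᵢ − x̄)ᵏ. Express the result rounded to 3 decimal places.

x̄ = 11.2857
Σ(xᵢ − x̄)² = 947.4286 ⇒ m₂ = 135.34694
Σ(xᵢ − x̄)⁴ = 526776.7580 ⇒ m₄ = 75253.82257
m₂² = 18318.79384
β₂ = m₄/m₂² = 75253.82257 / 18318.79384 ≈ 4.108

4.108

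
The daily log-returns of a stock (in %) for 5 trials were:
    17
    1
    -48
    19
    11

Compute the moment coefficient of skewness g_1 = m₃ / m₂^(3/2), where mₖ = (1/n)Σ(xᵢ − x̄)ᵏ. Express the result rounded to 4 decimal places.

x̄ = (17 + 1 - 48 + 19 + 11) / 5 = 0.0000
deviations (xᵢ − x̄): 17.0000, 1.0000, -48.0000, 19.0000, 11.0000
Σ(xᵢ − x̄)² = 3076.0000 ⇒ m₂ = 3076.0000/5 = 615.20000
Σ(xᵢ − x̄)³ = -97488.0000 ⇒ m₃ = -97488.0000/5 = -19497.60000
m₂^(3/2) = 615.20000^(1.5) = 15258.94439
g_1 = m₃ / m₂^(3/2) = -19497.60000 / 15258.94439 ≈ -1.2778

-1.2778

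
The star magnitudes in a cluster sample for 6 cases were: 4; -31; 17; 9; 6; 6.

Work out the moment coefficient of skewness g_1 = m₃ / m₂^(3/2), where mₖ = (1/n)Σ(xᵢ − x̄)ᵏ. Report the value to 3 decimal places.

x̄ = (4 - 31 + 17 + 9 + 6 + 6) / 6 = 1.8333
deviations (xᵢ − x̄): 2.1667, -32.8333, 15.1667, 7.1667, 4.1667, 4.1667
Σ(xᵢ − x̄)² = 1398.8333 ⇒ m₂ = 1398.8333/6 = 233.13889
Σ(xᵢ − x̄)³ = -31383.5556 ⇒ m₃ = -31383.5556/6 = -5230.59259
m₂^(3/2) = 233.13889^(1.5) = 3559.77119
g_1 = m₃ / m₂^(3/2) = -5230.59259 / 3559.77119 ≈ -1.469

-1.469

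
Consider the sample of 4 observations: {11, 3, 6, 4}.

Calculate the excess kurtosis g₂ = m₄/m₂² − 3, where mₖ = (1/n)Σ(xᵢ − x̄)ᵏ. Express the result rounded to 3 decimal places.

x̄ = 6.0000
Σ(xᵢ − x̄)² = 38.0000 ⇒ m₂ = 9.50000
Σ(xᵢ − x̄)⁴ = 722.0000 ⇒ m₄ = 180.50000
m₂² = 90.25000
g₂ = m₄/m₂² − 3 = 2.00000 − 3 ≈ -1.000

-1.000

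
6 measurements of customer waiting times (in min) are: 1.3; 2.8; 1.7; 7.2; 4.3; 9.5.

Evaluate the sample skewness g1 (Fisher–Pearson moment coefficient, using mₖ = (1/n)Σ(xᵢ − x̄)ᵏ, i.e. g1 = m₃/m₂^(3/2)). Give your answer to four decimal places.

x̄ = (1.3 + 2.8 + 1.7 + 7.2 + 4.3 + 9.5) / 6 = 4.4667
deviations (xᵢ − x̄): -3.1667, -1.6667, -2.7667, 2.7333, -0.1667, 5.0333
Σ(xᵢ − x̄)² = 53.2933 ⇒ m₂ = 53.2933/6 = 8.88222
Σ(xᵢ − x̄)³ = 90.3716 ⇒ m₃ = 90.3716/6 = 15.06193
m₂^(3/2) = 8.88222^(1.5) = 26.47174
g1 = m₃ / m₂^(3/2) = 15.06193 / 26.47174 ≈ 0.5690

0.5690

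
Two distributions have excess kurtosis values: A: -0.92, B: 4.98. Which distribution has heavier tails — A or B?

B

Higher excess kurtosis ⇒ heavier tails relative to the normal distribution.
-0.92 vs 4.98: the larger is 4.98, so B has heavier tails. (B is leptokurtic — heavier-than-normal tails; the other is platykurtic.)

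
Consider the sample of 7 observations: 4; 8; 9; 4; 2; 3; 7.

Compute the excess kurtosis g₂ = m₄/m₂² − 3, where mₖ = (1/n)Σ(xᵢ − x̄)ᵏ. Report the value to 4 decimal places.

x̄ = 5.2857
Σ(xᵢ − x̄)² = 43.4286 ⇒ m₂ = 6.20408
Σ(xᵢ − x̄)⁴ = 402.5539 ⇒ m₄ = 57.50771
m₂² = 38.49063
g₂ = m₄/m₂² − 3 = 1.49407 − 3 ≈ -1.5059

-1.5059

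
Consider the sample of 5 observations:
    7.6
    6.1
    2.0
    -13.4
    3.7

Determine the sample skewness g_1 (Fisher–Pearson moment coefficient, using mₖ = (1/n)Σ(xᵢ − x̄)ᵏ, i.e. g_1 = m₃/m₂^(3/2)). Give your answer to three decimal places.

x̄ = (7.6 + 6.1 + 2.0 - 13.4 + 3.7) / 5 = 1.2000
deviations (xᵢ − x̄): 6.4000, 4.9000, 0.8000, -14.6000, 2.5000
Σ(xᵢ − x̄)² = 285.0200 ⇒ m₂ = 285.0200/5 = 57.00400
Σ(xᵢ − x̄)³ = -2716.2060 ⇒ m₃ = -2716.2060/5 = -543.24120
m₂^(3/2) = 57.00400^(1.5) = 430.38586
g_1 = m₃ / m₂^(3/2) = -543.24120 / 430.38586 ≈ -1.262

-1.262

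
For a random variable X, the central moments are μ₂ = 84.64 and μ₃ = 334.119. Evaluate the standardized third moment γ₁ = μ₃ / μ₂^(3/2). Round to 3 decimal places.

σ = √μ₂ = √84.64 = 9.20000
σ³ = μ₂^(3/2) = 778.68800
γ₁ = μ₃/σ³ = 334.119 / 778.68800 ≈ 0.429

0.429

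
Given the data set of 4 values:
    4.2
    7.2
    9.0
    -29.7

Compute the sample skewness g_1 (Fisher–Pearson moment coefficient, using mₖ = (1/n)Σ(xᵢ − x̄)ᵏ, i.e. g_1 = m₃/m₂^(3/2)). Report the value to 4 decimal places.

x̄ = (4.2 + 7.2 + 9.0 - 29.7) / 4 = -2.3250
deviations (xᵢ − x̄): 6.5250, 9.5250, 11.3250, -27.3750
Σ(xᵢ − x̄)² = 1010.9475 ⇒ m₂ = 1010.9475/4 = 252.73688
Σ(xᵢ − x̄)³ = -17920.1059 ⇒ m₃ = -17920.1059/4 = -4480.02647
m₂^(3/2) = 252.73688^(1.5) = 4017.93509
g_1 = m₃ / m₂^(3/2) = -4480.02647 / 4017.93509 ≈ -1.1150

-1.1150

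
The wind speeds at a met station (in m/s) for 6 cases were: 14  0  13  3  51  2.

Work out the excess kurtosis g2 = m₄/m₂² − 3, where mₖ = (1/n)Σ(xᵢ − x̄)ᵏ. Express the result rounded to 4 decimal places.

x̄ = 13.8333
Σ(xᵢ − x̄)² = 1830.8333 ⇒ m₂ = 305.13889
Σ(xᵢ − x̄)⁴ = 1978159.4861 ⇒ m₄ = 329693.24769
m₂² = 93109.74151
g2 = m₄/m₂² − 3 = 3.54091 − 3 ≈ 0.5409

0.5409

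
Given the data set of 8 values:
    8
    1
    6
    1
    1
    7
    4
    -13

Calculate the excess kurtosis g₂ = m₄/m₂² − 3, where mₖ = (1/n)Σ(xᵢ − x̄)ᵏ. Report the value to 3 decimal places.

1.307

x̄ = 1.8750
Σ(xᵢ − x̄)² = 308.8750 ⇒ m₂ = 38.60938
Σ(xᵢ − x̄)⁴ = 51367.4629 ⇒ m₄ = 6420.93286
m₂² = 1490.68384
g₂ = m₄/m₂² − 3 = 4.30737 − 3 ≈ 1.307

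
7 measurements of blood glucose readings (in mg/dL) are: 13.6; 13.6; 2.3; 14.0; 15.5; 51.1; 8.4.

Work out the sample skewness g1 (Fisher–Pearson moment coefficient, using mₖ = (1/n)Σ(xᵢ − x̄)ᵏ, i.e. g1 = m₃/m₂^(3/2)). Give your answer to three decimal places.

x̄ = (13.6 + 13.6 + 2.3 + 14.0 + 15.5 + 51.1 + 8.4) / 7 = 16.9286
deviations (xᵢ − x̄): -3.3286, -3.3286, -14.6286, -2.9286, -1.4286, 34.1714, -8.5286
Σ(xᵢ − x̄)² = 1487.1943 ⇒ m₂ = 1487.1943/7 = 212.45633
Σ(xᵢ − x̄)³ = 36048.9460 ⇒ m₃ = 36048.9460/7 = 5149.84943
m₂^(3/2) = 212.45633^(1.5) = 3096.73828
g1 = m₃ / m₂^(3/2) = 5149.84943 / 3096.73828 ≈ 1.663

1.663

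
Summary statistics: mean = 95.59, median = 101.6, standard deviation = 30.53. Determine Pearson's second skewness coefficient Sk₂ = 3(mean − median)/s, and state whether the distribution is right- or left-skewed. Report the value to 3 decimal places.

Sk₂ = 3(95.59 − 101.6) / 30.53 = 3 × -6.0100 / 30.53
    = -18.0300 / 30.53 ≈ -0.591
Sk₂ < 0 ⇒ mean < median ⇒ left-skewed (negative skew).

-0.591, left-skewed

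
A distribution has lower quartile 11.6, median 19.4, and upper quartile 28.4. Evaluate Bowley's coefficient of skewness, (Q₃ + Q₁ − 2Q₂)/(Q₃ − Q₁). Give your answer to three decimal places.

0.071

numerator: Q₃ + Q₁ − 2Q₂ = 28.4 + 11.6 − 2×19.4 = 1.2000
denominator: Q₃ − Q₁ = 28.4 − 11.6 = 16.8000
Bowley skewness = 1.2000 / 16.8000 ≈ 0.071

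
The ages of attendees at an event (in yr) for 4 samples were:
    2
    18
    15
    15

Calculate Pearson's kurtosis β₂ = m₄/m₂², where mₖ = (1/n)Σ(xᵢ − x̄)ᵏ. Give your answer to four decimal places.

2.2467

x̄ = 12.5000
Σ(xᵢ − x̄)² = 153.0000 ⇒ m₂ = 38.25000
Σ(xᵢ − x̄)⁴ = 13148.2500 ⇒ m₄ = 3287.06250
m₂² = 1463.06250
β₂ = m₄/m₂² = 3287.06250 / 1463.06250 ≈ 2.2467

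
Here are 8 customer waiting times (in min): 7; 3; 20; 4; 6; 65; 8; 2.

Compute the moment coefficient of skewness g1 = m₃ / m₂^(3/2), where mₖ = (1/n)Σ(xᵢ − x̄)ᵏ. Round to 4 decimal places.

1.9870

x̄ = (7 + 3 + 20 + 4 + 6 + 65 + 8 + 2) / 8 = 14.3750
deviations (xᵢ − x̄): -7.3750, -11.3750, 5.6250, -10.3750, -8.3750, 50.6250, -6.3750, -12.3750
Σ(xᵢ − x̄)² = 3149.8750 ⇒ m₂ = 3149.8750/8 = 393.73438
Σ(xᵢ − x̄)³ = 124192.9688 ⇒ m₃ = 124192.9688/8 = 15524.12109
m₂^(3/2) = 393.73438^(1.5) = 7812.76927
g1 = m₃ / m₂^(3/2) = 15524.12109 / 7812.76927 ≈ 1.9870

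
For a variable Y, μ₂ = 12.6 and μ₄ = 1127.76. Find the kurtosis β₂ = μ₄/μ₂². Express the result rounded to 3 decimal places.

μ₂² = 12.6² = 158.76000
μ₄/μ₂² = 1127.76 / 158.76000 = 7.10355
β₂ ≈ 7.104

7.104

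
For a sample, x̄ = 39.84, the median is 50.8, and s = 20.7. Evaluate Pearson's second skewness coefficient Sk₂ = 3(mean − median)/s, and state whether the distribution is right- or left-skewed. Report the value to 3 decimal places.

Sk₂ = 3(39.84 − 50.8) / 20.7 = 3 × -10.9600 / 20.7
    = -32.8800 / 20.7 ≈ -1.588
Sk₂ < 0 ⇒ mean < median ⇒ left-skewed (negative skew).

-1.588, left-skewed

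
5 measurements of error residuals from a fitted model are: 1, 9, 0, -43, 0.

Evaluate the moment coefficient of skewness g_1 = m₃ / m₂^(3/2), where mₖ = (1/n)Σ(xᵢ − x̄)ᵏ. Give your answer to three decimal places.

-1.369

x̄ = (1 + 9 + 0 - 43 + 0) / 5 = -6.6000
deviations (xᵢ − x̄): 7.6000, 15.6000, 6.6000, -36.4000, 6.6000
Σ(xᵢ − x̄)² = 1713.2000 ⇒ m₂ = 1713.2000/5 = 342.64000
Σ(xᵢ − x̄)³ = -43418.1600 ⇒ m₃ = -43418.1600/5 = -8683.63200
m₂^(3/2) = 342.64000^(1.5) = 6342.45058
g_1 = m₃ / m₂^(3/2) = -8683.63200 / 6342.45058 ≈ -1.369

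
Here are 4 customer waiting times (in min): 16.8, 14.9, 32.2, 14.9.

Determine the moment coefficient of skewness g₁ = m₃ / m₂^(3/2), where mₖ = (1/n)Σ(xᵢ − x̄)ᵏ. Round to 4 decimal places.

x̄ = (16.8 + 14.9 + 32.2 + 14.9) / 4 = 19.7000
deviations (xᵢ − x̄): -2.9000, -4.8000, 12.5000, -4.8000
Σ(xᵢ − x̄)² = 210.7400 ⇒ m₂ = 210.7400/4 = 52.68500
Σ(xᵢ − x̄)³ = 1707.5520 ⇒ m₃ = 1707.5520/4 = 426.88800
m₂^(3/2) = 52.68500^(1.5) = 382.41109
g₁ = m₃ / m₂^(3/2) = 426.88800 / 382.41109 ≈ 1.1163

1.1163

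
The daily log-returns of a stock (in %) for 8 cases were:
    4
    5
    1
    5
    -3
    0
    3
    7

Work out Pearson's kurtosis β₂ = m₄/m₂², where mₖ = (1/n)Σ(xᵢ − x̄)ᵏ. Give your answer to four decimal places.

2.2800

x̄ = 2.7500
Σ(xᵢ − x̄)² = 73.5000 ⇒ m₂ = 9.18750
Σ(xᵢ − x̄)⁴ = 1539.6563 ⇒ m₄ = 192.45703
m₂² = 84.41016
β₂ = m₄/m₂² = 192.45703 / 84.41016 ≈ 2.2800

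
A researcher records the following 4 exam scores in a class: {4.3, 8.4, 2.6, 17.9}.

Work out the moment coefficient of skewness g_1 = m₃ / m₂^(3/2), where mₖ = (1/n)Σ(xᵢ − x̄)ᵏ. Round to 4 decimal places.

0.7619

x̄ = (4.3 + 8.4 + 2.6 + 17.9) / 4 = 8.3000
deviations (xᵢ − x̄): -4.0000, 0.1000, -5.7000, 9.6000
Σ(xᵢ − x̄)² = 140.6600 ⇒ m₂ = 140.6600/4 = 35.16500
Σ(xᵢ − x̄)³ = 635.5440 ⇒ m₃ = 635.5440/4 = 158.88600
m₂^(3/2) = 35.16500^(1.5) = 208.52875
g_1 = m₃ / m₂^(3/2) = 158.88600 / 208.52875 ≈ 0.7619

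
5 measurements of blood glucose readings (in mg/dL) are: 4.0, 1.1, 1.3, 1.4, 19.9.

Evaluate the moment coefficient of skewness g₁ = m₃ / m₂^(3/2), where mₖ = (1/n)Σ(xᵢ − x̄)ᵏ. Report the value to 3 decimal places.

1.424

x̄ = (4.0 + 1.1 + 1.3 + 1.4 + 19.9) / 5 = 5.5400
deviations (xᵢ − x̄): -1.5400, -4.4400, -4.2400, -4.1400, 14.3600
Σ(xᵢ − x̄)² = 263.4120 ⇒ m₂ = 263.4120/5 = 52.68240
Σ(xᵢ − x̄)³ = 2722.8062 ⇒ m₃ = 2722.8062/5 = 544.56125
m₂^(3/2) = 52.68240^(1.5) = 382.38278
g₁ = m₃ / m₂^(3/2) = 544.56125 / 382.38278 ≈ 1.424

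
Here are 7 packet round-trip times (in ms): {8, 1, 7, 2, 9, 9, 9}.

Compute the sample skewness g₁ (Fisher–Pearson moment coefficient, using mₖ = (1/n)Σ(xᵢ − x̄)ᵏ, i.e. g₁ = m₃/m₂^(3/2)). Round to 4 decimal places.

-0.8354

x̄ = (8 + 1 + 7 + 2 + 9 + 9 + 9) / 7 = 6.4286
deviations (xᵢ − x̄): 1.5714, -5.4286, 0.5714, -4.4286, 2.5714, 2.5714, 2.5714
Σ(xᵢ − x̄)² = 71.7143 ⇒ m₂ = 71.7143/7 = 10.24490
Σ(xᵢ − x̄)³ = -191.7551 ⇒ m₃ = -191.7551/7 = -27.39359
m₂^(3/2) = 10.24490^(1.5) = 32.79151
g₁ = m₃ / m₂^(3/2) = -27.39359 / 32.79151 ≈ -0.8354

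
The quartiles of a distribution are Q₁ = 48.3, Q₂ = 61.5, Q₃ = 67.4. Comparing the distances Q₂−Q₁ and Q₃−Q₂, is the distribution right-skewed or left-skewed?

left-skewed

Q₂ − Q₁ = 13.2;  Q₃ − Q₂ = 5.9
Q₂ − Q₁ > Q₃ − Q₂ ⇒ the lower half is more spread out ⇒ left-skewed.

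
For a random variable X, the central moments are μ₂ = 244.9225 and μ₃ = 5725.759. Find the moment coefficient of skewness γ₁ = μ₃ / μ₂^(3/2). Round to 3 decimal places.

1.494

σ = √μ₂ = √244.9225 = 15.65000
σ³ = μ₂^(3/2) = 3833.03713
γ₁ = μ₃/σ³ = 5725.759 / 3833.03713 ≈ 1.494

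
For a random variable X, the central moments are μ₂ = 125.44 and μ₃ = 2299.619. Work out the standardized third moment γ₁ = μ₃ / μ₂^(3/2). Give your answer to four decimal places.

1.6368

σ = √μ₂ = √125.44 = 11.20000
σ³ = μ₂^(3/2) = 1404.92800
γ₁ = μ₃/σ³ = 2299.619 / 1404.92800 ≈ 1.6368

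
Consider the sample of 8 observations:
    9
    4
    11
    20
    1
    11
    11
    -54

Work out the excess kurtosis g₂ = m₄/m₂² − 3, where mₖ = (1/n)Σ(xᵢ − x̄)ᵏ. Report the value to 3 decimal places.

x̄ = 1.6250
Σ(xᵢ − x̄)² = 3755.8750 ⇒ m₂ = 469.48438
Σ(xᵢ − x̄)⁴ = 9713871.9941 ⇒ m₄ = 1214233.99927
m₂² = 220415.57837
g₂ = m₄/m₂² − 3 = 5.50884 − 3 ≈ 2.509

2.509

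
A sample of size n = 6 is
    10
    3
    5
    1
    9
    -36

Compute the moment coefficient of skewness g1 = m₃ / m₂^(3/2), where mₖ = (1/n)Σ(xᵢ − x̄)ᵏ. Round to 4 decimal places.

-1.6319

x̄ = (10 + 3 + 5 + 1 + 9 - 36) / 6 = -1.3333
deviations (xᵢ − x̄): 11.3333, 4.3333, 6.3333, 2.3333, 10.3333, -34.6667
Σ(xᵢ − x̄)² = 1501.3333 ⇒ m₂ = 1501.3333/6 = 250.22222
Σ(xᵢ − x̄)³ = -38754.4444 ⇒ m₃ = -38754.4444/6 = -6459.07407
m₂^(3/2) = 250.22222^(1.5) = 3958.11871
g1 = m₃ / m₂^(3/2) = -6459.07407 / 3958.11871 ≈ -1.6319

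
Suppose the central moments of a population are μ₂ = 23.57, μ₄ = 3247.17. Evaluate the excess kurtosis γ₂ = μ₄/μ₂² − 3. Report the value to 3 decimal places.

μ₂² = 23.57² = 555.54490
μ₄/μ₂² = 3247.17 / 555.54490 = 5.84502
γ₂ = 5.84502 − 3 ≈ 2.845

2.845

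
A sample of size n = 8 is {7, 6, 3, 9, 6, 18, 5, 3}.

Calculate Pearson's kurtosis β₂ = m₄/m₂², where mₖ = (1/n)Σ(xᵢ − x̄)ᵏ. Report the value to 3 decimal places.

x̄ = 7.1250
Σ(xᵢ − x̄)² = 162.8750 ⇒ m₂ = 20.35938
Σ(xᵢ − x̄)⁴ = 14601.7754 ⇒ m₄ = 1825.22192
m₂² = 414.50415
β₂ = m₄/m₂² = 1825.22192 / 414.50415 ≈ 4.403

4.403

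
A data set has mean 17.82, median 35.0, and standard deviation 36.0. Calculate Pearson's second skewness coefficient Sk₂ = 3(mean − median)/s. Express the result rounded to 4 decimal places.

Sk₂ = 3(17.82 − 35.0) / 36.0 = 3 × -17.1800 / 36.0
    = -51.5400 / 36.0 ≈ -1.4317

-1.4317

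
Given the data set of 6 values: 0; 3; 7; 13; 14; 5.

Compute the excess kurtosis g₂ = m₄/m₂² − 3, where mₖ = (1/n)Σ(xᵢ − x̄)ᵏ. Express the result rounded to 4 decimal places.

x̄ = 7.0000
Σ(xᵢ − x̄)² = 154.0000 ⇒ m₂ = 25.66667
Σ(xᵢ − x̄)⁴ = 6370.0000 ⇒ m₄ = 1061.66667
m₂² = 658.77778
g₂ = m₄/m₂² − 3 = 1.61157 − 3 ≈ -1.3884

-1.3884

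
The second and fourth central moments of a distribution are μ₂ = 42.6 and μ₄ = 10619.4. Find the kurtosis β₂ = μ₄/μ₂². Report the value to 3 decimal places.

5.852

μ₂² = 42.6² = 1814.76000
μ₄/μ₂² = 10619.4 / 1814.76000 = 5.85168
β₂ ≈ 5.852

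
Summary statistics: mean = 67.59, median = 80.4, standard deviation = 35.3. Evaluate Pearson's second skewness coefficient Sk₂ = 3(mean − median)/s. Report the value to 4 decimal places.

Sk₂ = 3(67.59 − 80.4) / 35.3 = 3 × -12.8100 / 35.3
    = -38.4300 / 35.3 ≈ -1.0887

-1.0887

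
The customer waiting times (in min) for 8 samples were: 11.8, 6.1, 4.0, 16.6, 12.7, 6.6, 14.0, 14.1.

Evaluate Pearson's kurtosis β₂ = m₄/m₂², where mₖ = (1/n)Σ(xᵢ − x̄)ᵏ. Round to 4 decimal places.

1.6118

x̄ = 10.7375
Σ(xᵢ − x̄)² = 145.3188 ⇒ m₂ = 18.16484
Σ(xᵢ − x̄)⁴ = 4254.6462 ⇒ m₄ = 531.83078
m₂² = 329.96155
β₂ = m₄/m₂² = 531.83078 / 329.96155 ≈ 1.6118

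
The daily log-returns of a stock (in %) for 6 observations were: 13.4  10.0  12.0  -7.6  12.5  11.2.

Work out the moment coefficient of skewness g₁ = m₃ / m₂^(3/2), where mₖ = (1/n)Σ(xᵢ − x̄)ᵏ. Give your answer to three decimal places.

-1.706

x̄ = (13.4 + 10.0 + 12.0 - 7.6 + 12.5 + 11.2) / 6 = 8.5833
deviations (xᵢ − x̄): 4.8167, 1.4167, 3.4167, -16.1833, 3.9167, 2.6167
Σ(xᵢ − x̄)² = 320.9683 ⇒ m₂ = 320.9683/6 = 53.49472
Σ(xᵢ − x̄)³ = -4005.9446 ⇒ m₃ = -4005.9446/6 = -667.65743
m₂^(3/2) = 53.49472^(1.5) = 391.26086
g₁ = m₃ / m₂^(3/2) = -667.65743 / 391.26086 ≈ -1.706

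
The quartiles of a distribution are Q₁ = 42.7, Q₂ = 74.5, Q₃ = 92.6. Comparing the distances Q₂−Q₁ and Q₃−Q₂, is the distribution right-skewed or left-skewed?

Q₂ − Q₁ = 31.8;  Q₃ − Q₂ = 18.1
Q₂ − Q₁ > Q₃ − Q₂ ⇒ the lower half is more spread out ⇒ left-skewed.

left-skewed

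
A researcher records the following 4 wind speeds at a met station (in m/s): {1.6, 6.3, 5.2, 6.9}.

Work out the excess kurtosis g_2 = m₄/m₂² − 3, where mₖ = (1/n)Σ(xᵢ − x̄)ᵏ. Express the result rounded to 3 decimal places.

-0.906

x̄ = 5.0000
Σ(xᵢ − x̄)² = 16.9000 ⇒ m₂ = 4.22500
Σ(xᵢ − x̄)⁴ = 149.5234 ⇒ m₄ = 37.38085
m₂² = 17.85062
g_2 = m₄/m₂² − 3 = 2.09409 − 3 ≈ -0.906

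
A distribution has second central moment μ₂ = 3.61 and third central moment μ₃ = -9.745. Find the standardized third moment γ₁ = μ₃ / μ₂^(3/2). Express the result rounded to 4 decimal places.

σ = √μ₂ = √3.61 = 1.90000
σ³ = μ₂^(3/2) = 6.85900
γ₁ = μ₃/σ³ = -9.745 / 6.85900 ≈ -1.4208

-1.4208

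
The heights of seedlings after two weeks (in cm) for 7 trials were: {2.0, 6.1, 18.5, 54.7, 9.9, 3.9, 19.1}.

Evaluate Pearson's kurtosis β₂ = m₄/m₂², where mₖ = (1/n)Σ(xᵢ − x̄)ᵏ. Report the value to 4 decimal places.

x̄ = 16.3143
Σ(xᵢ − x̄)² = 1990.4886 ⇒ m₂ = 284.35551
Σ(xᵢ − x̄)⁴ = 2249489.0618 ⇒ m₄ = 321355.58026
m₂² = 80858.05618
β₂ = m₄/m₂² = 321355.58026 / 80858.05618 ≈ 3.9743

3.9743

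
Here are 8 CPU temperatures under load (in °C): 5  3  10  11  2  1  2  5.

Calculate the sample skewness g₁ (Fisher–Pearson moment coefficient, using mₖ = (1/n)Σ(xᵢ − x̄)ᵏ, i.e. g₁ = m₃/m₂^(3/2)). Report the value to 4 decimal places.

x̄ = (5 + 3 + 10 + 11 + 2 + 1 + 2 + 5) / 8 = 4.8750
deviations (xᵢ − x̄): 0.1250, -1.8750, 5.1250, 6.1250, -2.8750, -3.8750, -2.8750, 0.1250
Σ(xᵢ − x̄)² = 98.8750 ⇒ m₂ = 98.8750/8 = 12.35938
Σ(xᵢ − x̄)³ = 252.0938 ⇒ m₃ = 252.0938/8 = 31.51172
m₂^(3/2) = 12.35938^(1.5) = 43.45050
g₁ = m₃ / m₂^(3/2) = 31.51172 / 43.45050 ≈ 0.7252

0.7252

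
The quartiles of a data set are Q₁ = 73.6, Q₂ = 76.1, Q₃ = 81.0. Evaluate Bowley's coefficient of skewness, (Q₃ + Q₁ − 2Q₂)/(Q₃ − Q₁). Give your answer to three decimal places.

0.324

numerator: Q₃ + Q₁ − 2Q₂ = 81.0 + 73.6 − 2×76.1 = 2.4000
denominator: Q₃ − Q₁ = 81.0 − 73.6 = 7.4000
Bowley skewness = 2.4000 / 7.4000 ≈ 0.324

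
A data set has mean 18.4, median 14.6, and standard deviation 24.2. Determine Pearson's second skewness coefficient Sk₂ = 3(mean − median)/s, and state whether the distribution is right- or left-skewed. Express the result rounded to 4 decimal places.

Sk₂ = 3(18.4 − 14.6) / 24.2 = 3 × 3.8000 / 24.2
    = 11.4000 / 24.2 ≈ 0.4711
Sk₂ > 0 ⇒ mean > median ⇒ right-skewed (positive skew).

0.4711, right-skewed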